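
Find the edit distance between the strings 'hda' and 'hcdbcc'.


Building DP table for s1='hda' (len 3) and s2='hcdbcc' (len 6):
       h  c  d  b  c  c
    0  1  2  3  4  5  6
  h 1  0  1  2  3  4  5
  d 2  1  1  1  2  3  4
  a 3  2  2  2  2  3  4
Edit distance = dp[3][6] = 4

4


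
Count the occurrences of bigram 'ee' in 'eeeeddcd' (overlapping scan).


Scanning 'eeeeddcd' for bigram 'ee':
  Position 0: 'ee' -> MATCH
  Position 1: 'ee' -> MATCH
  Position 2: 'ee' -> MATCH
  Position 3: 'ed' -> no
  Position 4: 'dd' -> no
  Position 5: 'dc' -> no
  Position 6: 'cd' -> no
Total matches: 3

3


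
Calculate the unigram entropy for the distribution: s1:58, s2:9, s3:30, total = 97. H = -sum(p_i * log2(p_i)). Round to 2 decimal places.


Computing entropy H = -sum(p_i * log2(p_i)):
  s1: p = 58/97 = 0.5979, -p*log2(p) = 0.4436
  s2: p = 9/97 = 0.0928, -p*log2(p) = 0.3182
  s3: p = 30/97 = 0.3093, -p*log2(p) = 0.5236
H = sum of terms = 1.2854
Rounded to 2 decimals: 1.29

1.29


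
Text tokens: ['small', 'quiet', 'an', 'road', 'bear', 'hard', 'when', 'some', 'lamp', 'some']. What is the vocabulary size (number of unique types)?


Listing all tokens and tracking unique types:
  Token 1: 'small' -> NEW (unique so far: 1)
  Token 2: 'quiet' -> NEW (unique so far: 2)
  Token 3: 'an' -> NEW (unique so far: 3)
  Token 4: 'road' -> NEW (unique so far: 4)
  Token 5: 'bear' -> NEW (unique so far: 5)
  Token 6: 'hard' -> NEW (unique so far: 6)
  Token 7: 'when' -> NEW (unique so far: 7)
  Token 8: 'some' -> NEW (unique so far: 8)
  Token 9: 'lamp' -> NEW (unique so far: 9)
  Token 10: 'some' -> duplicate (unique so far: 9)
Unique types: ('an', 'bear', 'hard', 'lamp', 'quiet', 'road', 'small', 'some', 'when')
Vocabulary size: 9

9


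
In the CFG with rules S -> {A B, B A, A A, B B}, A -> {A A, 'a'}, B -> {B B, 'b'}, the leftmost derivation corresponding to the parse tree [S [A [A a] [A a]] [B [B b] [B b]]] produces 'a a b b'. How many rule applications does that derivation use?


Every bracketed nonterminal node [X ...] in the tree is produced by exactly one rule application.
Reading the tree off as a leftmost derivation:
  Step 1: S  =>  A B   (applied S -> A B)
  Step 2: A B  =>  A A B   (applied A -> A A)
  Step 3: A A B  =>  a A B   (applied A -> a)
  Step 4: a A B  =>  a a B   (applied A -> a)
  Step 5: a a B  =>  a a B B   (applied B -> B B)
  Step 6: a a B B  =>  a a b B   (applied B -> b)
  Step 7: a a b B  =>  a a b b   (applied B -> b)
Final yield: a a b b
Total rewrite steps: 7

7


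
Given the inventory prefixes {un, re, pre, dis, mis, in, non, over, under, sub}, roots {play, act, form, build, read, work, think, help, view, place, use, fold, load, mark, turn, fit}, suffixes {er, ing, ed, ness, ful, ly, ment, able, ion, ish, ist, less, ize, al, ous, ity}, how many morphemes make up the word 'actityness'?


Segmenting 'actityness' against the inventory:
  'act' -> root (morpheme 1)
  'ity' -> suffix (morpheme 2)
  'ness' -> suffix (morpheme 3)
Total morphemes: 3

3


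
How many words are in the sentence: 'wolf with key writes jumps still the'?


Counting words by splitting on spaces:
  Word 1: 'wolf'
  Word 2: 'with'
  Word 3: 'key'
  Word 4: 'writes'
  Word 5: 'jumps'
  Word 6: 'still'
  Word 7: 'the'
Total words: 7

7


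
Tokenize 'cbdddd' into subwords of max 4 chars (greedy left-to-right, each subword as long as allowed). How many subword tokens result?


'cbdddd' has 6 characters.
Chunking with max size 4:
  Chunk 1: 'cbdd' (positions 0-3)
  Chunk 2: 'dd' (positions 4-5)
Total chunks: ceil(6 / 4) = 2

2


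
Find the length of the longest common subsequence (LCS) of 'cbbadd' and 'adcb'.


DP table for LCS of 'cbbadd' and 'adcb':
       a  d  c  b
    0  0  0  0  0
  c 0  0  0  1  1
  b 0  0  0  1  2
  b 0  0  0  1  2
  a 0  1  1  1  2
  d 0  1  2  2  2
  d 0  1  2  2  2
LCS: 'cb'
LCS length = 2

2


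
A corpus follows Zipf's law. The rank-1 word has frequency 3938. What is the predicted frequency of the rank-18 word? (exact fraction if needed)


Zipf's law: freq(rank) = f1 / rank
f1 = 3938, rank = 18
freq = 3938 / 18
GCD(3938, 18) = 2
Simplified: 1969/9

1969/9


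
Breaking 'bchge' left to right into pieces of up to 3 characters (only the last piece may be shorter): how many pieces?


'bchge' has 5 characters.
Chunking with max size 3:
  Chunk 1: 'bch' (positions 0-2)
  Chunk 2: 'ge' (positions 3-4)
Total chunks: ceil(5 / 3) = 2

2


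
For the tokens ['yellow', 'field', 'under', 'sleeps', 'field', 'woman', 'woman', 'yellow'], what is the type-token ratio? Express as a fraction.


Tokens: 8
Unique types: ('field', 'sleeps', 'under', 'woman', 'yellow') = 5
TTR = 5/8
Already in lowest terms.

5/8


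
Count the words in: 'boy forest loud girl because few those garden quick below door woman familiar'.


Counting words by splitting on spaces:
  Word 1: 'boy'
  Word 2: 'forest'
  Word 3: 'loud'
  Word 4: 'girl'
  Word 5: 'because'
  Word 6: 'few'
  Word 7: 'those'
  Word 8: 'garden'
  Word 9: 'quick'
  Word 10: 'below'
  Word 11: 'door'
  Word 12: 'woman'
  Word 13: 'familiar'
Total words: 13

13


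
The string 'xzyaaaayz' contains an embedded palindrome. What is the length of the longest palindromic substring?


Scanning 'xzyaaaayz' for palindromic substrings.
Substring at positions 1-8: 'zyaaaayz'.
Check: reverse('zyaaaayz') = 'zyaaaayz' -> palindrome confirmed.
Neighbouring characters ('x' / '-') break symmetry, so it cannot extend further.
No longer palindromic substring exists; longest length = 8

8


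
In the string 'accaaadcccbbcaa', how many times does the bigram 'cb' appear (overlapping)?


Scanning 'accaaadcccbbcaa' for bigram 'cb':
  Position 0: 'ac' -> no
  Position 1: 'cc' -> no
  Position 2: 'ca' -> no
  Position 3: 'aa' -> no
  Position 4: 'aa' -> no
  Position 5: 'ad' -> no
  Position 6: 'dc' -> no
  Position 7: 'cc' -> no
  Position 8: 'cc' -> no
  Position 9: 'cb' -> MATCH
  Position 10: 'bb' -> no
  Position 11: 'bc' -> no
  Position 12: 'ca' -> no
  Position 13: 'aa' -> no
Total matches: 1

1


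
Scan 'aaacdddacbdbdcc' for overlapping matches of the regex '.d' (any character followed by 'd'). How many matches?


Pattern: .d means any character followed by 'd'.
Scanning 'aaacdddacbdbdcc' position-by-position:
  Pos 0: window 'aa' -> no
  Pos 1: window 'aa' -> no
  Pos 2: window 'ac' -> no
  Pos 3: window 'cd' -> MATCH
  Pos 4: window 'dd' -> MATCH
  Pos 5: window 'dd' -> MATCH
  Pos 6: window 'da' -> no
  Pos 7: window 'ac' -> no
  Pos 8: window 'cb' -> no
  Pos 9: window 'bd' -> MATCH
  Pos 10: window 'db' -> no
  Pos 11: window 'bd' -> MATCH
  Pos 12: window 'dc' -> no
  Pos 13: window 'cc' -> no
  Pos 14: window 'c' -> no
Total matches: 5

5


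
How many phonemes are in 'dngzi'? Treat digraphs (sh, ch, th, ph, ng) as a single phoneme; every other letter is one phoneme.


Parsing 'dngzi' greedily, digraphs first:
  'd' -> consonant phoneme (phonemes so far: 1)
  'ng' -> digraph (1 consonant phoneme) (phonemes so far: 2)
  'z' -> consonant phoneme (phonemes so far: 3)
  'i' -> vowel phoneme (phonemes so far: 4)
Total phonemes: 4

4


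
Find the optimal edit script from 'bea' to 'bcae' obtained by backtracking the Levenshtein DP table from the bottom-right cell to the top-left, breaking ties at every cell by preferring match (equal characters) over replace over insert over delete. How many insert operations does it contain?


Edit distance = 2. Backtracking from cell (3, 4) with preference match > replace > insert > delete,
then listing the resulting alignment 'bea' -> 'bcae' left to right:
  Step 1: keep 'b'
  Step 2: replace e->c
  Step 3: keep 'a'
  Step 4: insert 'e' [insertion #1]
Total insertions: 1

1


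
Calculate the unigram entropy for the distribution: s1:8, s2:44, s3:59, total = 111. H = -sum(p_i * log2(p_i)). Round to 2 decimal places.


Computing entropy H = -sum(p_i * log2(p_i)):
  s1: p = 8/111 = 0.0721, -p*log2(p) = 0.2735
  s2: p = 44/111 = 0.3964, -p*log2(p) = 0.5292
  s3: p = 59/111 = 0.5315, -p*log2(p) = 0.4846
H = sum of terms = 1.2873
Rounded to 2 decimals: 1.29

1.29


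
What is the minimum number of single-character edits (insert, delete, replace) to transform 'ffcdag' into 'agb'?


Building DP table for s1='ffcdag' (len 6) and s2='agb' (len 3):
       a  g  b
    0  1  2  3
  f 1  1  2  3
  f 2  2  2  3
  c 3  3  3  3
  d 4  4  4  4
  a 5  4  5  5
  g 6  5  4  5
Edit distance = dp[6][3] = 5

5


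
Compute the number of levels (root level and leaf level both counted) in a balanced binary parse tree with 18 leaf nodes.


In a balanced binary tree with n leaves the deepest leaf is ceil(log2(n)) edges below the root,
so counting node levels inclusive of root and leaves gives ceil(log2(n)) + 1 levels.
log2(18) = 4.1699
ceil(4.1699) = 5
levels = 5 + 1 = 6

6


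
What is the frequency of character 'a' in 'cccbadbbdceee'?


Scanning 'cccbadbbdceee' for 'a':
  Position 4: 'a' -> MATCH (count: 1)
Total occurrences of 'a': 1

1


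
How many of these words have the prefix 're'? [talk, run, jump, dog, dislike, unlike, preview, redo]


Checking each word for prefix 're':
  'talk' -> no (count: 0)
  'run' -> no (count: 0)
  'jump' -> no (count: 0)
  'dog' -> no (count: 0)
  'dislike' -> no (count: 0)
  'unlike' -> no (count: 0)
  'preview' -> no (count: 0)
  'redo' -> YES, starts with 're' (count: 1)
Total with prefix 're': 1

1


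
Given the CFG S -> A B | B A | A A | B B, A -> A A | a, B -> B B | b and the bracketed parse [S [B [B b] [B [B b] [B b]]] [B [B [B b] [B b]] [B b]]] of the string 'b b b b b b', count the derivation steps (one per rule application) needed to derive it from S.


Every bracketed nonterminal node [X ...] in the tree is produced by exactly one rule application.
Reading the tree off as a leftmost derivation:
  Step 1: S  =>  B B   (applied S -> B B)
  Step 2: B B  =>  B B B   (applied B -> B B)
  Step 3: B B B  =>  b B B   (applied B -> b)
  Step 4: b B B  =>  b B B B   (applied B -> B B)
  Step 5: b B B B  =>  b b B B   (applied B -> b)
  Step 6: b b B B  =>  b b b B   (applied B -> b)
  Step 7: b b b B  =>  b b b B B   (applied B -> B B)
  Step 8: b b b B B  =>  b b b B B B   (applied B -> B B)
  Step 9: b b b B B B  =>  b b b b B B   (applied B -> b)
  Step 10: b b b b B B  =>  b b b b b B   (applied B -> b)
  Step 11: b b b b b B  =>  b b b b b b   (applied B -> b)
Final yield: b b b b b b
Total rewrite steps: 11

11


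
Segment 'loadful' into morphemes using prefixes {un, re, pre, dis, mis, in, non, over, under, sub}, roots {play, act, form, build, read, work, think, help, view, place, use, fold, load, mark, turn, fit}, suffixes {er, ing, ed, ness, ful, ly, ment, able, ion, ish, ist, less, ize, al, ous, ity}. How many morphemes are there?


Segmenting 'loadful' against the inventory:
  'load' -> root (morpheme 1)
  'ful' -> suffix (morpheme 2)
Total morphemes: 2

2


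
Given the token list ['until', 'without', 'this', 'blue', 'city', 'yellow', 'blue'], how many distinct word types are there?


Listing all tokens and tracking unique types:
  Token 1: 'until' -> NEW (unique so far: 1)
  Token 2: 'without' -> NEW (unique so far: 2)
  Token 3: 'this' -> NEW (unique so far: 3)
  Token 4: 'blue' -> NEW (unique so far: 4)
  Token 5: 'city' -> NEW (unique so far: 5)
  Token 6: 'yellow' -> NEW (unique so far: 6)
  Token 7: 'blue' -> duplicate (unique so far: 6)
Unique types: ('blue', 'city', 'this', 'until', 'without', 'yellow')
Vocabulary size: 6

6


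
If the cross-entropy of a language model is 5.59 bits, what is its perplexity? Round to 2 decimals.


Perplexity formula: PP = 2^H
H = 5.59
PP = 2^5.59
Decompose: 2^5.59 = 2^5 * 2^0.59
2^5 = 32, 2^0.59 ~ 1.5052467
PP ~ 32 * 1.5052467 = 48.1678944
Rounded to 2 decimals: 48.17

48.17


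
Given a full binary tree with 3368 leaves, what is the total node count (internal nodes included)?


Leaf nodes (terminals): 3368
Internal nodes = n - 1 = 3368 - 1 = 3367
Total = leaves + internal = 3368 + 3367 = 6735

6735


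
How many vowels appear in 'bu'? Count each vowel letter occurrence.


Scanning each character of 'bu':
  Position 1: 'b' -> consonant (running count: 0)
  Position 2: 'u' -> vowel (running count: 1)
Total vowels: 1

1


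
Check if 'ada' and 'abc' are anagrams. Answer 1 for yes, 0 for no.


Sort characters of 'ada': 'aad'
Sort characters of 'abc': 'abc'
Sorted forms differ -> they are NOT anagrams
Result: 0

0


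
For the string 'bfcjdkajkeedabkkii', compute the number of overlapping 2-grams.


String 'bfcjdkajkeedabkkii' has length L = 18.
Number of overlapping n-grams = L - n + 1
Substituting: 18 - 2 + 1 = 17

17


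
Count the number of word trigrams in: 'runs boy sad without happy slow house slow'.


Word trigrams from [8] words:
  Trigram 1: (runs boy sad)
  Trigram 2: (boy sad without)
  Trigram 3: (sad without happy)
  Trigram 4: (without happy slow)
  Trigram 5: (happy slow house)
  Trigram 6: (slow house slow)
Total word trigrams: 8 - 2 = 6

6


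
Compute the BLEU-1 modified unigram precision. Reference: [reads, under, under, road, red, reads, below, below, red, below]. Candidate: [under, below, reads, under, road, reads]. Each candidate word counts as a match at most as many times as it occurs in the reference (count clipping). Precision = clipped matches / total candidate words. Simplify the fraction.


Reference word counts: {'below': 3, 'reads': 2, 'red': 2, 'road': 1, 'under': 2}
Checking each candidate word (with clipping):
  'under' -> in reference (ref count 2, used 1/2) -> match (matches: 1)
  'below' -> in reference (ref count 3, used 1/3) -> match (matches: 2)
  'reads' -> in reference (ref count 2, used 1/2) -> match (matches: 3)
  'under' -> in reference (ref count 2, used 2/2) -> match (matches: 4)
  'road' -> in reference (ref count 1, used 1/1) -> match (matches: 5)
  'reads' -> in reference (ref count 2, used 2/2) -> match (matches: 6)
Clipped matches: 6, Candidate length: 6
Precision = 6/6 = 1

1


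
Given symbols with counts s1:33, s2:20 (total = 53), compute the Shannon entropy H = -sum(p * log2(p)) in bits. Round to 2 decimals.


Computing entropy H = -sum(p_i * log2(p_i)):
  s1: p = 33/53 = 0.6226, -p*log2(p) = 0.4256
  s2: p = 20/53 = 0.3774, -p*log2(p) = 0.5306
H = sum of terms = 0.9562
Rounded to 2 decimals: 0.96

0.96


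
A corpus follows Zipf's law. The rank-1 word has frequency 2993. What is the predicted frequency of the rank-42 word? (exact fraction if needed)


Zipf's law: freq(rank) = f1 / rank
f1 = 2993, rank = 42
freq = 2993 / 42
GCD(2993, 42) = 1
Simplified: 2993/42

2993/42


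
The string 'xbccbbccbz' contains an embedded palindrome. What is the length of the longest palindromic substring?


Scanning 'xbccbbccbz' for palindromic substrings.
Substring at positions 1-8: 'bccbbccb'.
Check: reverse('bccbbccb') = 'bccbbccb' -> palindrome confirmed.
Neighbouring characters ('x' / 'z') break symmetry, so it cannot extend further.
No longer palindromic substring exists; longest length = 8

8


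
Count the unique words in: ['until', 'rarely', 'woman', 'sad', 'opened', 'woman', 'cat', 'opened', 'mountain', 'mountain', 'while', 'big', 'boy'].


Listing all tokens and tracking unique types:
  Token 1: 'until' -> NEW (unique so far: 1)
  Token 2: 'rarely' -> NEW (unique so far: 2)
  Token 3: 'woman' -> NEW (unique so far: 3)
  Token 4: 'sad' -> NEW (unique so far: 4)
  Token 5: 'opened' -> NEW (unique so far: 5)
  Token 6: 'woman' -> duplicate (unique so far: 5)
  Token 7: 'cat' -> NEW (unique so far: 6)
  Token 8: 'opened' -> duplicate (unique so far: 6)
  Token 9: 'mountain' -> NEW (unique so far: 7)
  Token 10: 'mountain' -> duplicate (unique so far: 7)
  Token 11: 'while' -> NEW (unique so far: 8)
  Token 12: 'big' -> NEW (unique so far: 9)
  Token 13: 'boy' -> NEW (unique so far: 10)
Unique types: ('big', 'boy', 'cat', 'mountain', 'opened', 'rarely', 'sad', 'until', 'while', 'woman')
Vocabulary size: 10

10


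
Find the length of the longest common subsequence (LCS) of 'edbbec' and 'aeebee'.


DP table for LCS of 'edbbec' and 'aeebee':
       a  e  e  b  e  e
    0  0  0  0  0  0  0
  e 0  0  1  1  1  1  1
  d 0  0  1  1  1  1  1
  b 0  0  1  1  2  2  2
  b 0  0  1  1  2  2  2
  e 0  0  1  2  2  3  3
  c 0  0  1  2  2  3  3
LCS: 'ebe'
LCS length = 3

3


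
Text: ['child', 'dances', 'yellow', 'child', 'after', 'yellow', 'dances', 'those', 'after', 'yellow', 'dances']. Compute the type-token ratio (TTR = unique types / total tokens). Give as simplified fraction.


Tokens: 11
Unique types: ('after', 'child', 'dances', 'those', 'yellow') = 5
TTR = 5/11
Already in lowest terms.

5/11


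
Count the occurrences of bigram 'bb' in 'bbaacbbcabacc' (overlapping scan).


Scanning 'bbaacbbcabacc' for bigram 'bb':
  Position 0: 'bb' -> MATCH
  Position 1: 'ba' -> no
  Position 2: 'aa' -> no
  Position 3: 'ac' -> no
  Position 4: 'cb' -> no
  Position 5: 'bb' -> MATCH
  Position 6: 'bc' -> no
  Position 7: 'ca' -> no
  Position 8: 'ab' -> no
  Position 9: 'ba' -> no
  Position 10: 'ac' -> no
  Position 11: 'cc' -> no
Total matches: 2

2


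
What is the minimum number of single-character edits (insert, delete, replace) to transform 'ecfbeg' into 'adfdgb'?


Building DP table for s1='ecfbeg' (len 6) and s2='adfdgb' (len 6):
       a  d  f  d  g  b
    0  1  2  3  4  5  6
  e 1  1  2  3  4  5  6
  c 2  2  2  3  4  5  6
  f 3  3  3  2  3  4  5
  b 4  4  4  3  3  4  4
  e 5  5  5  4  4  4  5
  g 6  6  6  5  5  4  5
Edit distance = dp[6][6] = 5

5


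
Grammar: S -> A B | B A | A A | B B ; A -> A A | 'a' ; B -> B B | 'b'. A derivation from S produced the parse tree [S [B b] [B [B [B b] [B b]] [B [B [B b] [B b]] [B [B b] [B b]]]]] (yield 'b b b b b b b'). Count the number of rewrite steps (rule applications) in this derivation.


Every bracketed nonterminal node [X ...] in the tree is produced by exactly one rule application.
Reading the tree off as a leftmost derivation:
  Step 1: S  =>  B B   (applied S -> B B)
  Step 2: B B  =>  b B   (applied B -> b)
  Step 3: b B  =>  b B B   (applied B -> B B)
  Step 4: b B B  =>  b B B B   (applied B -> B B)
  Step 5: b B B B  =>  b b B B   (applied B -> b)
  Step 6: b b B B  =>  b b b B   (applied B -> b)
  Step 7: b b b B  =>  b b b B B   (applied B -> B B)
  Step 8: b b b B B  =>  b b b B B B   (applied B -> B B)
  Step 9: b b b B B B  =>  b b b b B B   (applied B -> b)
  Step 10: b b b b B B  =>  b b b b b B   (applied B -> b)
  Step 11: b b b b b B  =>  b b b b b B B   (applied B -> B B)
  Step 12: b b b b b B B  =>  b b b b b b B   (applied B -> b)
  Step 13: b b b b b b B  =>  b b b b b b b   (applied B -> b)
Final yield: b b b b b b b
Total rewrite steps: 13

13


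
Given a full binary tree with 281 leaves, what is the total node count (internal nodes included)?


Leaf nodes (terminals): 281
Internal nodes = n - 1 = 281 - 1 = 280
Total = leaves + internal = 281 + 280 = 561

561


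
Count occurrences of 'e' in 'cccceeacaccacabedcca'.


Scanning 'cccceeacaccacabedcca' for 'e':
  Position 4: 'e' -> MATCH (count: 1)
  Position 5: 'e' -> MATCH (count: 2)
  Position 15: 'e' -> MATCH (count: 3)
Total occurrences of 'e': 3

3


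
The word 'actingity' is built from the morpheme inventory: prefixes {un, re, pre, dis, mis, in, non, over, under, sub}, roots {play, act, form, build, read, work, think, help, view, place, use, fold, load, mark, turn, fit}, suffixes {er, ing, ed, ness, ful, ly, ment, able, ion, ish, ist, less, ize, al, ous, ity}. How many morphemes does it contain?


Segmenting 'actingity' against the inventory:
  'act' -> root (morpheme 1)
  'ing' -> suffix (morpheme 2)
  'ity' -> suffix (morpheme 3)
Total morphemes: 3

3


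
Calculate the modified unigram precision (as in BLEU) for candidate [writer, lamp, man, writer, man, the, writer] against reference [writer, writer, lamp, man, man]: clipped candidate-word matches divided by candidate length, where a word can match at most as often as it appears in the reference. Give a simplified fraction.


Reference word counts: {'lamp': 1, 'man': 2, 'writer': 2}
Checking each candidate word (with clipping):
  'writer' -> in reference (ref count 2, used 1/2) -> match (matches: 1)
  'lamp' -> in reference (ref count 1, used 1/1) -> match (matches: 2)
  'man' -> in reference (ref count 2, used 1/2) -> match (matches: 3)
  'writer' -> in reference (ref count 2, used 2/2) -> match (matches: 4)
  'man' -> in reference (ref count 2, used 2/2) -> match (matches: 5)
  'the' -> not in reference -> no match (matches: 5)
  'writer' -> ref count 2 already used up (2/2) -> clipped, no match (matches: 5)
Clipped matches: 5, Candidate length: 7
Precision = 5/7

5/7


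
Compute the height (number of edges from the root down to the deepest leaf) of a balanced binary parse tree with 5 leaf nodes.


In a balanced binary tree with n leaves the deepest leaf is ceil(log2(n)) edges below the root.
log2(5) = 2.3219
ceil(2.3219) = 3
height (edges) = 3

3


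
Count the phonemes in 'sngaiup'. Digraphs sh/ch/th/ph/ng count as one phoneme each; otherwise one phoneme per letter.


Parsing 'sngaiup' greedily, digraphs first:
  's' -> consonant phoneme (phonemes so far: 1)
  'ng' -> digraph (1 consonant phoneme) (phonemes so far: 2)
  'a' -> vowel phoneme (phonemes so far: 3)
  'i' -> vowel phoneme (phonemes so far: 4)
  'u' -> vowel phoneme (phonemes so far: 5)
  'p' -> consonant phoneme (phonemes so far: 6)
Total phonemes: 6

6


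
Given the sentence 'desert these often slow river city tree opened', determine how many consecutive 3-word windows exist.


Word trigrams from [8] words:
  Trigram 1: (desert these often)
  Trigram 2: (these often slow)
  Trigram 3: (often slow river)
  Trigram 4: (slow river city)
  Trigram 5: (river city tree)
  Trigram 6: (city tree opened)
Total word trigrams: 8 - 2 = 6

6


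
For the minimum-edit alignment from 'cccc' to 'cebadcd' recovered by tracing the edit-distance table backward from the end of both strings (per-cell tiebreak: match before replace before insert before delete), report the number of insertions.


Edit distance = 5. Backtracking from cell (4, 7) with preference match > replace > insert > delete,
then listing the resulting alignment 'cccc' -> 'cebadcd' left to right:
  Step 1: keep 'c'
  Step 2: insert 'e' [insertion #1]
  Step 3: insert 'b' [insertion #2]
  Step 4: insert 'a' [insertion #3]
  Step 5: replace c->d
  Step 6: keep 'c'
  Step 7: replace c->d
Total insertions: 3

3


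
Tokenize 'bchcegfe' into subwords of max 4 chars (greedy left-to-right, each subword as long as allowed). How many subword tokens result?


'bchcegfe' has 8 characters.
Chunking with max size 4:
  Chunk 1: 'bchc' (positions 0-3)
  Chunk 2: 'egfe' (positions 4-7)
Total chunks: ceil(8 / 4) = 2

2


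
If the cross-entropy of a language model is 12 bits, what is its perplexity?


Perplexity formula: PP = 2^H
H = 12
PP = 2^12
PP = 2^12 = 4096

4096


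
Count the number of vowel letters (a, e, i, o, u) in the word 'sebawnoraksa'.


Scanning each character of 'sebawnoraksa':
  Position 1: 's' -> consonant (running count: 0)
  Position 2: 'e' -> vowel (running count: 1)
  Position 3: 'b' -> consonant (running count: 1)
  Position 4: 'a' -> vowel (running count: 2)
  Position 5: 'w' -> consonant (running count: 2)
  Position 6: 'n' -> consonant (running count: 2)
  Position 7: 'o' -> vowel (running count: 3)
  Position 8: 'r' -> consonant (running count: 3)
  Position 9: 'a' -> vowel (running count: 4)
  Position 10: 'k' -> consonant (running count: 4)
  Position 11: 's' -> consonant (running count: 4)
  Position 12: 'a' -> vowel (running count: 5)
Total vowels: 5

5


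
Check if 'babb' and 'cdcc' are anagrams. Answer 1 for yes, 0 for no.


Sort characters of 'babb': 'abbb'
Sort characters of 'cdcc': 'cccd'
Sorted forms differ -> they are NOT anagrams
Result: 0

0


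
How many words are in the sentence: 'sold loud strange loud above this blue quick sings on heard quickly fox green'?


Counting words by splitting on spaces:
  Word 1: 'sold'
  Word 2: 'loud'
  Word 3: 'strange'
  Word 4: 'loud'
  Word 5: 'above'
  Word 6: 'this'
  Word 7: 'blue'
  Word 8: 'quick'
  Word 9: 'sings'
  Word 10: 'on'
  Word 11: 'heard'
  Word 12: 'quickly'
  Word 13: 'fox'
  Word 14: 'green'
Total words: 14

14


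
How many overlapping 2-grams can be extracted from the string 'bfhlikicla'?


String 'bfhlikicla' has length L = 10.
Number of overlapping n-grams = L - n + 1
Substituting: 10 - 2 + 1 = 9

9


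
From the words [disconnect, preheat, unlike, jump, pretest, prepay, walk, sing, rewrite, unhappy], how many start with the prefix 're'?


Checking each word for prefix 're':
  'disconnect' -> no (count: 0)
  'preheat' -> no (count: 0)
  'unlike' -> no (count: 0)
  'jump' -> no (count: 0)
  'pretest' -> no (count: 0)
  'prepay' -> no (count: 0)
  'walk' -> no (count: 0)
  'sing' -> no (count: 0)
  'rewrite' -> YES, starts with 're' (count: 1)
  'unhappy' -> no (count: 1)
Total with prefix 're': 1

1


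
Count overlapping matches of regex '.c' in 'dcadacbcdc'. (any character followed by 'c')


Pattern: .c means any character followed by 'c'.
Scanning 'dcadacbcdc' position-by-position:
  Pos 0: window 'dc' -> MATCH
  Pos 1: window 'ca' -> no
  Pos 2: window 'ad' -> no
  Pos 3: window 'da' -> no
  Pos 4: window 'ac' -> MATCH
  Pos 5: window 'cb' -> no
  Pos 6: window 'bc' -> MATCH
  Pos 7: window 'cd' -> no
  Pos 8: window 'dc' -> MATCH
  Pos 9: window 'c' -> no
Total matches: 4

4


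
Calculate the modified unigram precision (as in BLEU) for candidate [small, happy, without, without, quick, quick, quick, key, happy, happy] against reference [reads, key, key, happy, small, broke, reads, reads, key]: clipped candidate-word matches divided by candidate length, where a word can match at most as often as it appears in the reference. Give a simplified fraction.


Reference word counts: {'broke': 1, 'happy': 1, 'key': 3, 'reads': 3, 'small': 1}
Checking each candidate word (with clipping):
  'small' -> in reference (ref count 1, used 1/1) -> match (matches: 1)
  'happy' -> in reference (ref count 1, used 1/1) -> match (matches: 2)
  'without' -> not in reference -> no match (matches: 2)
  'without' -> not in reference -> no match (matches: 2)
  'quick' -> not in reference -> no match (matches: 2)
  'quick' -> not in reference -> no match (matches: 2)
  'quick' -> not in reference -> no match (matches: 2)
  'key' -> in reference (ref count 3, used 1/3) -> match (matches: 3)
  'happy' -> ref count 1 already used up (1/1) -> clipped, no match (matches: 3)
  'happy' -> ref count 1 already used up (1/1) -> clipped, no match (matches: 3)
Clipped matches: 3, Candidate length: 10
Precision = 3/10

3/10


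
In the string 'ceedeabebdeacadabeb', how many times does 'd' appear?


Scanning 'ceedeabebdeacadabeb' for 'd':
  Position 3: 'd' -> MATCH (count: 1)
  Position 9: 'd' -> MATCH (count: 2)
  Position 14: 'd' -> MATCH (count: 3)
Total occurrences of 'd': 3

3


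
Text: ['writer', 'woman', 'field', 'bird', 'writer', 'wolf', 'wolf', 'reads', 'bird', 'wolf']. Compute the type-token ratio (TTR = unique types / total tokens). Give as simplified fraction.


Tokens: 10
Unique types: ('bird', 'field', 'reads', 'wolf', 'woman', 'writer') = 6
TTR = 6/10
Simplify: divide both by 2 -> 3/5
TTR = 3/5

3/5


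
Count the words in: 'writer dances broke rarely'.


Counting words by splitting on spaces:
  Word 1: 'writer'
  Word 2: 'dances'
  Word 3: 'broke'
  Word 4: 'rarely'
Total words: 4

4


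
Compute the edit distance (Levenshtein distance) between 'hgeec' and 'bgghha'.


Building DP table for s1='hgeec' (len 5) and s2='bgghha' (len 6):
       b  g  g  h  h  a
    0  1  2  3  4  5  6
  h 1  1  2  3  3  4  5
  g 2  2  1  2  3  4  5
  e 3  3  2  2  3  4  5
  e 4  4  3  3  3  4  5
  c 5  5  4  4  4  4  5
Edit distance = dp[5][6] = 5

5


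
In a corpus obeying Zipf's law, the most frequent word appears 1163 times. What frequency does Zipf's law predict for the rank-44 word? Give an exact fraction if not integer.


Zipf's law: freq(rank) = f1 / rank
f1 = 1163, rank = 44
freq = 1163 / 44
GCD(1163, 44) = 1
Simplified: 1163/44

1163/44


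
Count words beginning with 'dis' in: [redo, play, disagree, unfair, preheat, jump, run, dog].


Checking each word for prefix 'dis':
  'redo' -> no (count: 0)
  'play' -> no (count: 0)
  'disagree' -> YES, starts with 'dis' (count: 1)
  'unfair' -> no (count: 1)
  'preheat' -> no (count: 1)
  'jump' -> no (count: 1)
  'run' -> no (count: 1)
  'dog' -> no (count: 1)
Total with prefix 'dis': 1

1


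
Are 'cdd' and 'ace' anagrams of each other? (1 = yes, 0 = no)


Sort characters of 'cdd': 'cdd'
Sort characters of 'ace': 'ace'
Sorted forms differ -> they are NOT anagrams
Result: 0

0


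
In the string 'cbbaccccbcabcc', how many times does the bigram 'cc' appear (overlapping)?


Scanning 'cbbaccccbcabcc' for bigram 'cc':
  Position 0: 'cb' -> no
  Position 1: 'bb' -> no
  Position 2: 'ba' -> no
  Position 3: 'ac' -> no
  Position 4: 'cc' -> MATCH
  Position 5: 'cc' -> MATCH
  Position 6: 'cc' -> MATCH
  Position 7: 'cb' -> no
  Position 8: 'bc' -> no
  Position 9: 'ca' -> no
  Position 10: 'ab' -> no
  Position 11: 'bc' -> no
  Position 12: 'cc' -> MATCH
Total matches: 4

4


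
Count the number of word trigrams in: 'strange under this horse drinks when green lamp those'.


Word trigrams from [9] words:
  Trigram 1: (strange under this)
  Trigram 2: (under this horse)
  Trigram 3: (this horse drinks)
  Trigram 4: (horse drinks when)
  Trigram 5: (drinks when green)
  Trigram 6: (when green lamp)
  Trigram 7: (green lamp those)
Total word trigrams: 9 - 2 = 7

7


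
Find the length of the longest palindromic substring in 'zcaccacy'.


Scanning 'zcaccacy' for palindromic substrings.
Substring at positions 1-6: 'caccac'.
Check: reverse('caccac') = 'caccac' -> palindrome confirmed.
Neighbouring characters ('z' / 'y') break symmetry, so it cannot extend further.
No longer palindromic substring exists; longest length = 6

6


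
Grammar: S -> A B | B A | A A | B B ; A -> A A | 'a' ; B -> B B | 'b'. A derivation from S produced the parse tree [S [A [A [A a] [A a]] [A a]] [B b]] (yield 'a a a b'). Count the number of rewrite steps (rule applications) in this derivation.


Every bracketed nonterminal node [X ...] in the tree is produced by exactly one rule application.
Reading the tree off as a leftmost derivation:
  Step 1: S  =>  A B   (applied S -> A B)
  Step 2: A B  =>  A A B   (applied A -> A A)
  Step 3: A A B  =>  A A A B   (applied A -> A A)
  Step 4: A A A B  =>  a A A B   (applied A -> a)
  Step 5: a A A B  =>  a a A B   (applied A -> a)
  Step 6: a a A B  =>  a a a B   (applied A -> a)
  Step 7: a a a B  =>  a a a b   (applied B -> b)
Final yield: a a a b
Total rewrite steps: 7

7


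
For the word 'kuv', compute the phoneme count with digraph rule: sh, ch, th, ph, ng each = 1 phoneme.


Parsing 'kuv' greedily, digraphs first:
  'k' -> consonant phoneme (phonemes so far: 1)
  'u' -> vowel phoneme (phonemes so far: 2)
  'v' -> consonant phoneme (phonemes so far: 3)
Total phonemes: 3

3


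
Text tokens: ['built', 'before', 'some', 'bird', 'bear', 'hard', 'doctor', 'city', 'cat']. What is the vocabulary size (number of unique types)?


Listing all tokens and tracking unique types:
  Token 1: 'built' -> NEW (unique so far: 1)
  Token 2: 'before' -> NEW (unique so far: 2)
  Token 3: 'some' -> NEW (unique so far: 3)
  Token 4: 'bird' -> NEW (unique so far: 4)
  Token 5: 'bear' -> NEW (unique so far: 5)
  Token 6: 'hard' -> NEW (unique so far: 6)
  Token 7: 'doctor' -> NEW (unique so far: 7)
  Token 8: 'city' -> NEW (unique so far: 8)
  Token 9: 'cat' -> NEW (unique so far: 9)
Unique types: ('bear', 'before', 'bird', 'built', 'cat', 'city', 'doctor', 'hard', 'some')
Vocabulary size: 9

9


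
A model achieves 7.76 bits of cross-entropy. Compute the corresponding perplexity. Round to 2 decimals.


Perplexity formula: PP = 2^H
H = 7.76
PP = 2^7.76
Decompose: 2^7.76 = 2^7 * 2^0.76
2^7 = 128, 2^0.76 ~ 1.6934906
PP ~ 128 * 1.6934906 = 216.7667968
Rounded to 2 decimals: 216.77

216.77


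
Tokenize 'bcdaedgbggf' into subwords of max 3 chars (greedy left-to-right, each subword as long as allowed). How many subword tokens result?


'bcdaedgbggf' has 11 characters.
Chunking with max size 3:
  Chunk 1: 'bcd' (positions 0-2)
  Chunk 2: 'aed' (positions 3-5)
  Chunk 3: 'gbg' (positions 6-8)
  Chunk 4: 'gf' (positions 9-10)
Total chunks: ceil(11 / 3) = 4

4


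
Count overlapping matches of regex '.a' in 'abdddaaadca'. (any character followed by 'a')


Pattern: .a means any character followed by 'a'.
Scanning 'abdddaaadca' position-by-position:
  Pos 0: window 'ab' -> no
  Pos 1: window 'bd' -> no
  Pos 2: window 'dd' -> no
  Pos 3: window 'dd' -> no
  Pos 4: window 'da' -> MATCH
  Pos 5: window 'aa' -> MATCH
  Pos 6: window 'aa' -> MATCH
  Pos 7: window 'ad' -> no
  Pos 8: window 'dc' -> no
  Pos 9: window 'ca' -> MATCH
  Pos 10: window 'a' -> no
Total matches: 4

4


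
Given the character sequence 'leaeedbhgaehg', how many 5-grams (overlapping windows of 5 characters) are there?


String 'leaeedbhgaehg' has length L = 13.
Number of overlapping n-grams = L - n + 1
Substituting: 13 - 5 + 1 = 9

9


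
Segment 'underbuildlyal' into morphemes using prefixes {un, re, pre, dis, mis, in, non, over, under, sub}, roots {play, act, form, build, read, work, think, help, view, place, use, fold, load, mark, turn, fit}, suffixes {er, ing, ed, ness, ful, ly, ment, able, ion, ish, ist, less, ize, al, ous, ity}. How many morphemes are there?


Segmenting 'underbuildlyal' against the inventory:
  'under' -> prefix (morpheme 1)
  'build' -> root (morpheme 2)
  'ly' -> suffix (morpheme 3)
  'al' -> suffix (morpheme 4)
Total morphemes: 4

4


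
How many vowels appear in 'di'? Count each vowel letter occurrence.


Scanning each character of 'di':
  Position 1: 'd' -> consonant (running count: 0)
  Position 2: 'i' -> vowel (running count: 1)
Total vowels: 1

1


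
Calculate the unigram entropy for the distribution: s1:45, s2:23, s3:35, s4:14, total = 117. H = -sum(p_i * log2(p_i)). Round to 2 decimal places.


Computing entropy H = -sum(p_i * log2(p_i)):
  s1: p = 45/117 = 0.3846, -p*log2(p) = 0.5302
  s2: p = 23/117 = 0.1966, -p*log2(p) = 0.4613
  s3: p = 35/117 = 0.2991, -p*log2(p) = 0.5208
  s4: p = 14/117 = 0.1197, -p*log2(p) = 0.3665
H = sum of terms = 1.8788
Rounded to 2 decimals: 1.88

1.88


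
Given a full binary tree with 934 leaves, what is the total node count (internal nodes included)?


Leaf nodes (terminals): 934
Internal nodes = n - 1 = 934 - 1 = 933
Total = leaves + internal = 934 + 933 = 1867

1867


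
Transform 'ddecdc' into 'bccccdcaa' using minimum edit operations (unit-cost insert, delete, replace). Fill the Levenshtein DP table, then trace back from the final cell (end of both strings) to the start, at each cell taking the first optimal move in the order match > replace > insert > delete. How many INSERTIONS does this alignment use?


Edit distance = 6. Backtracking from cell (6, 9) with preference match > replace > insert > delete,
then listing the resulting alignment 'ddecdc' -> 'bccccdcaa' left to right:
  Step 1: insert 'b' [insertion #1]
  Step 2: replace d->c
  Step 3: replace d->c
  Step 4: replace e->c
  Step 5: keep 'c'
  Step 6: keep 'd'
  Step 7: keep 'c'
  Step 8: insert 'a' [insertion #2]
  Step 9: insert 'a' [insertion #3]
Total insertions: 3

3


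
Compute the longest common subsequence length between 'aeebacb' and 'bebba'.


DP table for LCS of 'aeebacb' and 'bebba':
       b  e  b  b  a
    0  0  0  0  0  0
  a 0  0  0  0  0  1
  e 0  0  1  1  1  1
  e 0  0  1  1  1  1
  b 0  1  1  2  2  2
  a 0  1  1  2  2  3
  c 0  1  1  2  2  3
  b 0  1  1  2  3  3
LCS: 'eba'
LCS length = 3

3


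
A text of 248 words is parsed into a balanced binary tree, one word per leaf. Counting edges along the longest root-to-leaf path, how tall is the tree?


In a balanced binary tree with n leaves the deepest leaf is ceil(log2(n)) edges below the root.
log2(248) = 7.9542
ceil(7.9542) = 8
height (edges) = 8

8


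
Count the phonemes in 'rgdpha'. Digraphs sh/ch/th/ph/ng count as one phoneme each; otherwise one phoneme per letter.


Parsing 'rgdpha' greedily, digraphs first:
  'r' -> consonant phoneme (phonemes so far: 1)
  'g' -> consonant phoneme (phonemes so far: 2)
  'd' -> consonant phoneme (phonemes so far: 3)
  'ph' -> digraph (1 consonant phoneme) (phonemes so far: 4)
  'a' -> vowel phoneme (phonemes so far: 5)
Total phonemes: 5

5


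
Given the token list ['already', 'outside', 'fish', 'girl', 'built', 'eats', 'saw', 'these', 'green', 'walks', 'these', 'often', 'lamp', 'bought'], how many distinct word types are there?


Listing all tokens and tracking unique types:
  Token 1: 'already' -> NEW (unique so far: 1)
  Token 2: 'outside' -> NEW (unique so far: 2)
  Token 3: 'fish' -> NEW (unique so far: 3)
  Token 4: 'girl' -> NEW (unique so far: 4)
  Token 5: 'built' -> NEW (unique so far: 5)
  Token 6: 'eats' -> NEW (unique so far: 6)
  Token 7: 'saw' -> NEW (unique so far: 7)
  Token 8: 'these' -> NEW (unique so far: 8)
  Token 9: 'green' -> NEW (unique so far: 9)
  Token 10: 'walks' -> NEW (unique so far: 10)
  Token 11: 'these' -> duplicate (unique so far: 10)
  Token 12: 'often' -> NEW (unique so far: 11)
  Token 13: 'lamp' -> NEW (unique so far: 12)
  Token 14: 'bought' -> NEW (unique so far: 13)
Unique types: ('already', 'bought', 'built', 'eats', 'fish', 'girl', 'green', 'lamp', 'often', 'outside', 'saw', 'these', 'walks')
Vocabulary size: 13

13


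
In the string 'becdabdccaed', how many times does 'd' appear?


Scanning 'becdabdccaed' for 'd':
  Position 3: 'd' -> MATCH (count: 1)
  Position 6: 'd' -> MATCH (count: 2)
  Position 11: 'd' -> MATCH (count: 3)
Total occurrences of 'd': 3

3


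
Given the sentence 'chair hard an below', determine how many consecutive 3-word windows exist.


Word trigrams from [4] words:
  Trigram 1: (chair hard an)
  Trigram 2: (hard an below)
Total word trigrams: 4 - 2 = 2

2


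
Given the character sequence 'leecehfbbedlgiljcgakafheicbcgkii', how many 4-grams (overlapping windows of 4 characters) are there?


String 'leecehfbbedlgiljcgakafheicbcgkii' has length L = 32.
Number of overlapping n-grams = L - n + 1
Substituting: 32 - 4 + 1 = 29

29


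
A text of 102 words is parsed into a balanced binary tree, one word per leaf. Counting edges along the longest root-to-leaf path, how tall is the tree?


In a balanced binary tree with n leaves the deepest leaf is ceil(log2(n)) edges below the root.
log2(102) = 6.6724
ceil(6.6724) = 7
height (edges) = 7

7


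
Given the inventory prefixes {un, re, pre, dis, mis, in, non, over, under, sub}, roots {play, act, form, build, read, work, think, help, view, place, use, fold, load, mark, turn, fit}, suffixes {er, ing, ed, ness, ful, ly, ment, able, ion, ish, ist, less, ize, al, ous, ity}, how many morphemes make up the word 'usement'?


Segmenting 'usement' against the inventory:
  'use' -> root (morpheme 1)
  'ment' -> suffix (morpheme 2)
Total morphemes: 2

2


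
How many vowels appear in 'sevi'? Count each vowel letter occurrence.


Scanning each character of 'sevi':
  Position 1: 's' -> consonant (running count: 0)
  Position 2: 'e' -> vowel (running count: 1)
  Position 3: 'v' -> consonant (running count: 1)
  Position 4: 'i' -> vowel (running count: 2)
Total vowels: 2

2


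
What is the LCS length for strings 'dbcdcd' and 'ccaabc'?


DP table for LCS of 'dbcdcd' and 'ccaabc':
       c  c  a  a  b  c
    0  0  0  0  0  0  0
  d 0  0  0  0  0  0  0
  b 0  0  0  0  0  1  1
  c 0  1  1  1  1  1  2
  d 0  1  1  1  1  1  2
  c 0  1  2  2  2  2  2
  d 0  1  2  2  2  2  2
LCS: 'bc'
LCS length = 2

2


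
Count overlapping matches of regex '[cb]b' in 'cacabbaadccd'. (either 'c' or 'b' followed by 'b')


Pattern: [cb]b means either 'c' or 'b' followed by 'b'.
Scanning 'cacabbaadccd' position-by-position:
  Pos 0: window 'ca' -> no
  Pos 1: window 'ac' -> no
  Pos 2: window 'ca' -> no
  Pos 3: window 'ab' -> no
  Pos 4: window 'bb' -> MATCH
  Pos 5: window 'ba' -> no
  Pos 6: window 'aa' -> no
  Pos 7: window 'ad' -> no
  Pos 8: window 'dc' -> no
  Pos 9: window 'cc' -> no
  Pos 10: window 'cd' -> no
  Pos 11: window 'd' -> no
Total matches: 1

1
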